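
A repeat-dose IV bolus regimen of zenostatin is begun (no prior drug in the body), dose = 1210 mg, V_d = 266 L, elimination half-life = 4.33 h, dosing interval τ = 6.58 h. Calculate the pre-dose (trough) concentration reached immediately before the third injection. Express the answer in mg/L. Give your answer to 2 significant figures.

2.1 mg/L

C₀ per dose = Dose / Vd = 1210 / 266 = 4.549 mg/L
k = ln2 / t½ = 0.693147 / 4.33 = 0.1601 h⁻¹
Fraction remaining after one interval: r = e^(−kτ) = e^(−0.1601 × 6.58) = 0.3487
Before dose 3, 2 doses have been given (aged 1τ, 2τ).
C_trough = C₀ × (r + r²) = 4.549 × (0.3487 + 0.1216) = 2.139 mg/L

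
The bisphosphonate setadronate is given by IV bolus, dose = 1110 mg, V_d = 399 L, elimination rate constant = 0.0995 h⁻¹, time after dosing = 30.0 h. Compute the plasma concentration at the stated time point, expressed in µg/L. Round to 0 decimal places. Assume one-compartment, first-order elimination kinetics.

C₀ = Dose / Vd = 1110 / 399 = 2.782 mg/L
C = C₀ · e^(−k·t) = 2.782 × e^(−0.09950 × 30.0)
  = 2.782 × 0.05054 = 0.1406 mg/L
Convert: 0.1406 mg/L × 1000 = 140.6 µg/L

141 µg/L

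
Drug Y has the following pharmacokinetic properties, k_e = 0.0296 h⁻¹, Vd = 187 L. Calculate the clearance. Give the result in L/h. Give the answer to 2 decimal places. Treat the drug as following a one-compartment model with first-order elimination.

5.54 L/h

CL = k × Vd = 0.0296 × 187 = 5.535 L/h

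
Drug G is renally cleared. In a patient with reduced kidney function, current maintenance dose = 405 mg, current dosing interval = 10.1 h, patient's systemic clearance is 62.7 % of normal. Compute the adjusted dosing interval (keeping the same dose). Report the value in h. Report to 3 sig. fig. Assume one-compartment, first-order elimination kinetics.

16.1 h

To keep the same average steady-state level, dosing rate must scale with clearance.
CL ratio = 62.7 / 100 = 0.6270
New interval (same dose) = 10.1 / 0.6270 = 16.11 h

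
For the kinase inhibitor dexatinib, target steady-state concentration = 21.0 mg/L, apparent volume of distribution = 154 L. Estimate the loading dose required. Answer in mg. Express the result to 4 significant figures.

3234 mg

LD = Css × Vd = 21.0 × 154 = 3234 mg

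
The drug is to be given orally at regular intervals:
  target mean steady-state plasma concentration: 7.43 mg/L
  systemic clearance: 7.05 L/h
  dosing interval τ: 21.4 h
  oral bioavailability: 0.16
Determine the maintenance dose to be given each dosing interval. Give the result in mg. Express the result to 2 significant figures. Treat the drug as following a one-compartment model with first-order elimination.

7000 mg

At steady state, F × (Dose/τ) = Css × CL.
Dose = Css × CL × τ / F = 7.43 × 7.050 × 21.4 / 0.16 = 7006 mg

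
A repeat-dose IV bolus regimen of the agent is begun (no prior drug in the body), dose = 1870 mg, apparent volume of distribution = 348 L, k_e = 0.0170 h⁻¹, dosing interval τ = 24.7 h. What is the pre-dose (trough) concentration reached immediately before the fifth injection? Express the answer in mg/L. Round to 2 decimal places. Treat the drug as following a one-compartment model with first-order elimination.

C₀ per dose = Dose / Vd = 1870 / 348 = 5.374 mg/L
Fraction remaining after one interval: r = e^(−kτ) = e^(−0.01700 × 24.7) = 0.6571
Before dose 5, 4 doses have been given (aged 1τ, 2τ, 3τ, 4τ).
C_trough = C₀ × (r + r² + … + r^4) = C₀ × r(1−r^4)/(1−r)
        = 5.374 × 0.6571 × (1 − 0.1864) / (1 − 0.6571) = 8.379 mg/L

8.38 mg/L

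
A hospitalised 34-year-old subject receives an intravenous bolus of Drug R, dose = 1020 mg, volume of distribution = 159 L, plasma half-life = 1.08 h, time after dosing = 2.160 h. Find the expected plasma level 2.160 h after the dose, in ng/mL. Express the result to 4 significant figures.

C₀ = Dose / Vd = 1020 / 159 = 6.415 mg/L
k = ln2 / t½ = 0.693147 / 1.08 = 0.6418 h⁻¹
t / t½ = 2.160 / 1.08 = 2 half-lives
C = C₀ × (1/2)^2 = 6.415 × 0.2500 = 1.604 mg/L
Convert: 1.604 mg/L × 1000 = 1604 ng/mL

1604 ng/mL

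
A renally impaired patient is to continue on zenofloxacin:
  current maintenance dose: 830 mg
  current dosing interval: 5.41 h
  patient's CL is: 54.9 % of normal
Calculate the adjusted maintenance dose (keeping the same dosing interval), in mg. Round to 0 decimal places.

To keep the same average steady-state level, dosing rate must scale with clearance.
CL ratio = 54.9 / 100 = 0.5490
New dose (same interval) = 830 × 0.5490 = 455.7 mg

456 mg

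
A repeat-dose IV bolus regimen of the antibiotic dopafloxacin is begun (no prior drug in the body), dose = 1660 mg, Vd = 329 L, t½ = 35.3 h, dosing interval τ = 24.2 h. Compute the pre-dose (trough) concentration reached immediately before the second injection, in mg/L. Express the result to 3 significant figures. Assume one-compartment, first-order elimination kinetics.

C₀ per dose = Dose / Vd = 1660 / 329 = 5.046 mg/L
k = ln2 / t½ = 0.693147 / 35.3 = 0.01964 h⁻¹
Fraction remaining after one interval: r = e^(−kτ) = e^(−0.01964 × 24.2) = 0.6217
Before dose 2, 1 dose has been given (aged 1τ).
C_trough = C₀ × r = 5.046 × 0.6217 = 3.137 mg/L

3.14 mg/L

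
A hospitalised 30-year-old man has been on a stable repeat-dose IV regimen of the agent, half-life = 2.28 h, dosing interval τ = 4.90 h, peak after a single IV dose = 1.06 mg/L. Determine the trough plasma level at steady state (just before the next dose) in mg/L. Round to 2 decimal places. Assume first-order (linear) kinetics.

0.31 mg/L

k = ln2 / t½ = 0.693147 / 2.28 = 0.3040 h⁻¹
e^(−kτ) = e^(−0.3040 × 4.90) = 0.2255
Accumulation ratio R = 1 / (1 − e^(−kτ)) = 1 / (1 − 0.2255) = 1.291
Steady-state trough = C₀ × R × e^(−kτ) = 1.06 × 1.291 × 0.2255 = 0.3086 mg/L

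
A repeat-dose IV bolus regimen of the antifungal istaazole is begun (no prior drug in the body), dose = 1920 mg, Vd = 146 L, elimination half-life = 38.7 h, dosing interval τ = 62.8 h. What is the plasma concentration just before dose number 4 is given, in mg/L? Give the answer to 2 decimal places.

C₀ per dose = Dose / Vd = 1920 / 146 = 13.15 mg/L
k = ln2 / t½ = 0.693147 / 38.7 = 0.01791 h⁻¹
Fraction remaining after one interval: r = e^(−kτ) = e^(−0.01791 × 62.8) = 0.3247
Before dose 4, 3 doses have been given (aged 1τ, 2τ, 3τ).
C_trough = C₀ × (r + r² + … + r^3) = C₀ × r(1−r^3)/(1−r)
        = 13.15 × 0.3247 × (1 − 0.03423) / (1 − 0.3247) = 6.106 mg/L

6.11 mg/L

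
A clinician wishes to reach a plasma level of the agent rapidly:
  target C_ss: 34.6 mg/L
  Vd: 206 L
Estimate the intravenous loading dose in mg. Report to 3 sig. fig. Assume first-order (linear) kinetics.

LD = Css × Vd = 34.6 × 206 = 7128 mg

7130 mg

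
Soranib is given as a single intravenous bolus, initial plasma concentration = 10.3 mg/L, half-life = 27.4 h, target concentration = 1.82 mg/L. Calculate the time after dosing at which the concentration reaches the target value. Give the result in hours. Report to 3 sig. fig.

k = ln2 / t½ = 0.693147 / 27.4 = 0.02530 h⁻¹
t = ln(C₀ / C) / k = ln(10.30 / 1.82) / 0.02530
  = ln(5.659) / 0.02530 = 1.733 / 0.02530 = 68.50 h

68.5 h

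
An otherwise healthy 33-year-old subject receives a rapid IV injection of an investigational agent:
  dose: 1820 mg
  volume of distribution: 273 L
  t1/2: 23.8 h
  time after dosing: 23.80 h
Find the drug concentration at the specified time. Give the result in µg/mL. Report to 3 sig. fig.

3.33 µg/mL

C₀ = Dose / Vd = 1820 / 273 = 6.667 mg/L
k = ln2 / t½ = 0.693147 / 23.8 = 0.02912 h⁻¹
t / t½ = 23.80 / 23.8 = 1 half-lives
C = C₀ × (1/2)^1 = 6.667 × 0.5000 = 3.334 mg/L
(3.334 mg/L = 3.334 µg/mL)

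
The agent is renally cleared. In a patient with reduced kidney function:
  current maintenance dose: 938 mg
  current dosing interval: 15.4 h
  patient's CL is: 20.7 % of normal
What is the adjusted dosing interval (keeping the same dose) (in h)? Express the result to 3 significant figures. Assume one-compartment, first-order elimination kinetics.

To keep the same average steady-state level, dosing rate must scale with clearance.
CL ratio = 20.7 / 100 = 0.2070
New interval (same dose) = 15.4 / 0.2070 = 74.40 h

74.4 h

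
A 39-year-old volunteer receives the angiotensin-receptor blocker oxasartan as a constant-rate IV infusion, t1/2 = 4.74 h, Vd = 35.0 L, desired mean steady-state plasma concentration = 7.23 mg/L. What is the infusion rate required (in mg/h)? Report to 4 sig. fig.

k = ln2 / t½ = 0.693147 / 4.74 = 0.1462 h⁻¹
CL = k × Vd = 0.1462 × 35.0 = 5.117 L/h
At steady state, infusion rate R₀ = Css × CL = 7.23 × 5.117 = 37.00 mg/h

37.00 mg/h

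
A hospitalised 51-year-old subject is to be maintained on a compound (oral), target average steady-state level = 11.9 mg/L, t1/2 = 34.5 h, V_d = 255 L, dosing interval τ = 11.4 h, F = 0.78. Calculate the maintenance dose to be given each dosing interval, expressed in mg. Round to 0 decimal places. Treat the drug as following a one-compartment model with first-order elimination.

891 mg

k = ln2 / t½ = 0.693147 / 34.5 = 0.02009 h⁻¹
CL = k × Vd = 0.02009 × 255 = 5.123 L/h
At steady state, F × (Dose/τ) = Css × CL.
Dose = Css × CL × τ / F = 11.9 × 5.123 × 11.4 / 0.78 = 891.0 mg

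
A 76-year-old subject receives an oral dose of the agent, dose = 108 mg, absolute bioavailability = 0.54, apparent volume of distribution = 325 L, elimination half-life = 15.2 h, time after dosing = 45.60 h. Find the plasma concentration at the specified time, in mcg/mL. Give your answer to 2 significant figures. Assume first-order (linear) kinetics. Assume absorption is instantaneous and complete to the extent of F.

0.022 mcg/mL

Amount reaching circulation = F × Dose = 0.54 × 108.0 = 58.32 mg
C₀ = F·Dose / Vd = 58.32 / 325 = 0.1794 mg/L
k = ln2 / t½ = 0.693147 / 15.2 = 0.04560 h⁻¹
t / t½ = 45.60 / 15.2 = 3 half-lives
C = C₀ × (1/2)^3 = 0.1794 × 0.1250 = 0.02243 mg/L
(0.02243 mg/L = 0.02243 mcg/mL)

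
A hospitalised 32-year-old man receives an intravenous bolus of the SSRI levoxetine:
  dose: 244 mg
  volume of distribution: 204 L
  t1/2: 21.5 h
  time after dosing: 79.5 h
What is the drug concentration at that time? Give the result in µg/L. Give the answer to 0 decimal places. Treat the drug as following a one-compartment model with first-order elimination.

C₀ = Dose / Vd = 244.0 / 204 = 1.196 mg/L
k = ln2 / t½ = 0.693147 / 21.5 = 0.03224 h⁻¹
C = C₀ · e^(−k·t) = 1.196 × e^(−0.03224 × 79.5)
  = 1.196 × 0.07707 = 0.09218 mg/L
Convert: 0.09218 mg/L × 1000 = 92.18 µg/L

92 µg/L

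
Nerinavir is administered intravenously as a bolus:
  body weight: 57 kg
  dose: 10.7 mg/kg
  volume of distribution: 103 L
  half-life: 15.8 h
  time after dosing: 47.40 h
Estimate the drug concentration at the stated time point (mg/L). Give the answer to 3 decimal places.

0.740 mg/L

Total dose = 10.7 × 57 = 609.9 mg
C₀ = Dose / Vd = 609.9 / 103 = 5.921 mg/L
k = ln2 / t½ = 0.693147 / 15.8 = 0.04387 h⁻¹
t / t½ = 47.40 / 15.8 = 3 half-lives
C = C₀ × (1/2)^3 = 5.921 × 0.1250 = 0.7401 mg/L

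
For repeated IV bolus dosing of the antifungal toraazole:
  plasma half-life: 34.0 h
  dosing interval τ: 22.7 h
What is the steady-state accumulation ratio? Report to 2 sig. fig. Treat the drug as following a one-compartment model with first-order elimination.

2.7

k = ln2 / t½ = 0.693147 / 34.0 = 0.02039 h⁻¹
e^(−kτ) = e^(−0.02039 × 22.7) = 0.6295
Accumulation ratio R = 1 / (1 − e^(−kτ)) = 1 / (1 − 0.6295) = 2.699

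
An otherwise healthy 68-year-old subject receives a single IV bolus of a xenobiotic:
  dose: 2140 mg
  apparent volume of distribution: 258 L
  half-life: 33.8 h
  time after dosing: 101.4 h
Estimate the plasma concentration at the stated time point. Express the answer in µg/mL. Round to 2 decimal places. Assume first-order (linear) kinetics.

1.04 µg/mL

C₀ = Dose / Vd = 2140 / 258 = 8.295 mg/L
k = ln2 / t½ = 0.693147 / 33.8 = 0.02051 h⁻¹
t / t½ = 101.4 / 33.8 = 3 half-lives
C = C₀ × (1/2)^3 = 8.295 × 0.1250 = 1.037 mg/L
(1.037 mg/L = 1.037 µg/mL)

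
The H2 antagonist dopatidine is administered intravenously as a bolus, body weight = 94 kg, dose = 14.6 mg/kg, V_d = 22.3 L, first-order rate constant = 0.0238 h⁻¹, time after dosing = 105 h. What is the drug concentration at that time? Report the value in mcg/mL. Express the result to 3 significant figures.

5.06 mcg/mL

Total dose = 14.6 × 94 = 1372 mg
C₀ = Dose / Vd = 1372 / 22.3 = 61.52 mg/L
C = C₀ · e^(−k·t) = 61.52 × e^(−0.02380 × 105)
  = 61.52 × 0.08217 = 5.055 mg/L
(5.055 mg/L = 5.055 mcg/mL)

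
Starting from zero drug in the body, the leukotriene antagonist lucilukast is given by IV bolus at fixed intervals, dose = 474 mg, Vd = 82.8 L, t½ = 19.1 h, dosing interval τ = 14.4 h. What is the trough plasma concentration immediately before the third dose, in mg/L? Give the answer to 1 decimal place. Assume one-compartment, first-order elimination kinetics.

5.4 mg/L

C₀ per dose = Dose / Vd = 474 / 82.8 = 5.725 mg/L
k = ln2 / t½ = 0.693147 / 19.1 = 0.03629 h⁻¹
Fraction remaining after one interval: r = e^(−kτ) = e^(−0.03629 × 14.4) = 0.5930
Before dose 3, 2 doses have been given (aged 1τ, 2τ).
C_trough = C₀ × (r + r²) = 5.725 × (0.5930 + 0.3516) = 5.408 mg/L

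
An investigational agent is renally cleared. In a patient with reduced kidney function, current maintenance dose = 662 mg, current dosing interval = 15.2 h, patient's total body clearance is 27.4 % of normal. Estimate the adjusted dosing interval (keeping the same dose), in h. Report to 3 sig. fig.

55.5 h

To keep the same average steady-state level, dosing rate must scale with clearance.
CL ratio = 27.4 / 100 = 0.2740
New interval (same dose) = 15.2 / 0.2740 = 55.47 h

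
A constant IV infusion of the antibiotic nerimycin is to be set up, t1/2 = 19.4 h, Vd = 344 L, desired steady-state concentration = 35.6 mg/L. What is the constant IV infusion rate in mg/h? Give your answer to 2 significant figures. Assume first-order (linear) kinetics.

k = ln2 / t½ = 0.693147 / 19.4 = 0.03573 h⁻¹
CL = k × Vd = 0.03573 × 344 = 12.29 L/h
At steady state, infusion rate R₀ = Css × CL = 35.6 × 12.29 = 437.5 mg/h

440 mg/h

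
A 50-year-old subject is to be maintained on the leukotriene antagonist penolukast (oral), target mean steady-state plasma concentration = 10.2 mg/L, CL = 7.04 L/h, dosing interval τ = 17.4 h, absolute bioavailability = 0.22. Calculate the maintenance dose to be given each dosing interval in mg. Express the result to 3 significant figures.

5680 mg

At steady state, F × (Dose/τ) = Css × CL.
Dose = Css × CL × τ / F = 10.2 × 7.040 × 17.4 / 0.22 = 5679 mg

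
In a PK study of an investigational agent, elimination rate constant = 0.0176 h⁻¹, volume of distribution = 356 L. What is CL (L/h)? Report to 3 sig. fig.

6.27 L/h

CL = k × Vd = 0.0176 × 356 = 6.266 L/h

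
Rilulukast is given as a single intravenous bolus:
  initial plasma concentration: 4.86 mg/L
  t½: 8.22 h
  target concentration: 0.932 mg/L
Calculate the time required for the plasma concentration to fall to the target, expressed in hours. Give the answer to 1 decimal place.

k = ln2 / t½ = 0.693147 / 8.22 = 0.08432 h⁻¹
t = ln(C₀ / C) / k = ln(4.860 / 0.932) / 0.08432
  = ln(5.215) / 0.08432 = 1.652 / 0.08432 = 19.59 h

19.6 h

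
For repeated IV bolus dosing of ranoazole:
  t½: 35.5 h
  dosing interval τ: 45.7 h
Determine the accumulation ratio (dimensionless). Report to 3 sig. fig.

1.69

k = ln2 / t½ = 0.693147 / 35.5 = 0.01953 h⁻¹
e^(−kτ) = e^(−0.01953 × 45.7) = 0.4096
Accumulation ratio R = 1 / (1 − e^(−kτ)) = 1 / (1 − 0.4096) = 1.694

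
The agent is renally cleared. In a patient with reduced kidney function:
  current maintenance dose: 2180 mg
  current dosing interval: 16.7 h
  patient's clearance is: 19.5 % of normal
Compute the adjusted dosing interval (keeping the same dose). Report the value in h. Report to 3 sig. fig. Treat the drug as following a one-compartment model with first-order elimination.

To keep the same average steady-state level, dosing rate must scale with clearance.
CL ratio = 19.5 / 100 = 0.1950
New interval (same dose) = 16.7 / 0.1950 = 85.64 h

85.6 h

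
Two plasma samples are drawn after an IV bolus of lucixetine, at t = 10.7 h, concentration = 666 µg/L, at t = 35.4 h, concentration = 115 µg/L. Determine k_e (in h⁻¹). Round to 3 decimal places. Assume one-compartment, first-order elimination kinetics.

0.071 h⁻¹

k = ln(C₁/C₂) / (t₂ − t₁) = ln(666/115) / (35.4 − 10.7)
  = 1.756 / 24.70 = 0.07109 h⁻¹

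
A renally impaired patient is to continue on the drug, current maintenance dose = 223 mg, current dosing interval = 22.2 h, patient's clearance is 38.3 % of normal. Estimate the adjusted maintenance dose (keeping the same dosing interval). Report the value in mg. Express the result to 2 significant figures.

To keep the same average steady-state level, dosing rate must scale with clearance.
CL ratio = 38.3 / 100 = 0.3830
New dose (same interval) = 223 × 0.3830 = 85.41 mg

85 mg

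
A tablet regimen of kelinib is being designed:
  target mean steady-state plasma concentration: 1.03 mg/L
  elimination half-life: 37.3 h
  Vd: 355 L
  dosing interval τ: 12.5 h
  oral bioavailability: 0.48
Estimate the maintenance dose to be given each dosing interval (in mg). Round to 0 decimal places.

177 mg

k = ln2 / t½ = 0.693147 / 37.3 = 0.01858 h⁻¹
CL = k × Vd = 0.01858 × 355 = 6.596 L/h
At steady state, F × (Dose/τ) = Css × CL.
Dose = Css × CL × τ / F = 1.03 × 6.596 × 12.5 / 0.48 = 176.9 mg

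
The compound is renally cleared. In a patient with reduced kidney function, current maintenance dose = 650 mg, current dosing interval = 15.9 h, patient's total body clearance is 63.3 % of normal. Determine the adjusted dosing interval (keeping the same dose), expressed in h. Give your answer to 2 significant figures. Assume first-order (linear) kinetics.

To keep the same average steady-state level, dosing rate must scale with clearance.
CL ratio = 63.3 / 100 = 0.6330
New interval (same dose) = 15.9 / 0.6330 = 25.12 h

25 h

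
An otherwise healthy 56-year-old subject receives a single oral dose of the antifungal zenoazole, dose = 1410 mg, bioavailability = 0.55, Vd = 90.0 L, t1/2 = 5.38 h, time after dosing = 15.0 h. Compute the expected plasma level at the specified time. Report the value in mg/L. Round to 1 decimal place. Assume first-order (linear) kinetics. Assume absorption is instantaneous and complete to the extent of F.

1.2 mg/L

Amount reaching circulation = F × Dose = 0.55 × 1410 = 775.5 mg
C₀ = F·Dose / Vd = 775.5 / 90.0 = 8.617 mg/L
k = ln2 / t½ = 0.693147 / 5.38 = 0.1288 h⁻¹
C = C₀ · e^(−k·t) = 8.617 × e^(−0.1288 × 15.0)
  = 8.617 × 0.1449 = 1.249 mg/L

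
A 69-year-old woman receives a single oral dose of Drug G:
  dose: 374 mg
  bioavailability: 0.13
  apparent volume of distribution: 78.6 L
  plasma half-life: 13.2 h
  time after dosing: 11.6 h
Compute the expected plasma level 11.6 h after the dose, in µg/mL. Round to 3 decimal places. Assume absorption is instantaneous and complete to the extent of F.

Amount reaching circulation = F × Dose = 0.13 × 374.0 = 48.62 mg
C₀ = F·Dose / Vd = 48.62 / 78.6 = 0.6186 mg/L
k = ln2 / t½ = 0.693147 / 13.2 = 0.05251 h⁻¹
C = C₀ · e^(−k·t) = 0.6186 × e^(−0.05251 × 11.6)
  = 0.6186 × 0.5438 = 0.3364 mg/L
(0.3364 mg/L = 0.3364 µg/mL)

0.336 µg/mL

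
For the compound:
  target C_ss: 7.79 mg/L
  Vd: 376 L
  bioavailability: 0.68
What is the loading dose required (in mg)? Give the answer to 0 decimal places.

LD = Css × Vd / F = 7.79 × 376 / 0.68 = 4307 mg

4307 mg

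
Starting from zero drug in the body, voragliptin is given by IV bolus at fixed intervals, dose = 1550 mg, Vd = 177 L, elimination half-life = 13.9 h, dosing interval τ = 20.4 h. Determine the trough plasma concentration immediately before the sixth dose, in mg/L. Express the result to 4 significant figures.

C₀ per dose = Dose / Vd = 1550 / 177 = 8.757 mg/L
k = ln2 / t½ = 0.693147 / 13.9 = 0.04987 h⁻¹
Fraction remaining after one interval: r = e^(−kτ) = e^(−0.04987 × 20.4) = 0.3616
Before dose 6, 5 doses have been given (aged 1τ, 2τ, 3τ, 4τ, 5τ).
C_trough = C₀ × (r + r² + … + r^5) = C₀ × r(1−r^5)/(1−r)
        = 8.757 × 0.3616 × (1 − 0.006182) / (1 − 0.3616) = 4.929 mg/L

4.929 mg/L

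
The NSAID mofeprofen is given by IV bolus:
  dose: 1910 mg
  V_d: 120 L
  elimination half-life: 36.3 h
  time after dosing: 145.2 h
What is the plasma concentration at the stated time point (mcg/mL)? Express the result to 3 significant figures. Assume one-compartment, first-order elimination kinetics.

0.995 mcg/mL

C₀ = Dose / Vd = 1910 / 120 = 15.92 mg/L
k = ln2 / t½ = 0.693147 / 36.3 = 0.01909 h⁻¹
t / t½ = 145.2 / 36.3 = 4 half-lives
C = C₀ × (1/2)^4 = 15.92 × 0.06250 = 0.9950 mg/L
(0.9950 mg/L = 0.9950 mcg/mL)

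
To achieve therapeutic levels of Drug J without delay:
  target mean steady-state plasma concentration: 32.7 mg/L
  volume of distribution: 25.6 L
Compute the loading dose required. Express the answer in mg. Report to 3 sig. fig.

LD = Css × Vd = 32.7 × 25.6 = 837.1 mg

837 mg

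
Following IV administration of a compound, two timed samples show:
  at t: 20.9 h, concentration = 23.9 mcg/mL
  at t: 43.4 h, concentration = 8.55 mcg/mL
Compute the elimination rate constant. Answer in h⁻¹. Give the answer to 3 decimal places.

0.046 h⁻¹

k = ln(C₁/C₂) / (t₂ − t₁) = ln(23.9/8.55) / (43.4 − 20.9)
  = 1.028 / 22.50 = 0.04569 h⁻¹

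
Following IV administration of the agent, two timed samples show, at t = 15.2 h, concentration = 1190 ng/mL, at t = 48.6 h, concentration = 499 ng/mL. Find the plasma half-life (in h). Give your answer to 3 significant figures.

26.6 h

k = ln(C₁/C₂) / (t₂ − t₁) = ln(1190/499) / (48.6 − 15.2)
  = 0.8691 / 33.40 = 0.02602 h⁻¹
t½ = ln2 / k = 0.693147 / 0.02602 = 26.64 h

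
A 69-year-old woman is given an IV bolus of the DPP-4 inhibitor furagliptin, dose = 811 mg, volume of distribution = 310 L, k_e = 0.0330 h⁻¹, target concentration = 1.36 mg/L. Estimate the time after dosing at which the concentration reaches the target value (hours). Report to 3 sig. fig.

C₀ = Dose / Vd = 811.0 / 310 = 2.616 mg/L
t = ln(C₀ / C) / k = ln(2.616 / 1.36) / 0.03300
  = ln(1.924) / 0.03300 = 0.6544 / 0.03300 = 19.83 h

19.8 h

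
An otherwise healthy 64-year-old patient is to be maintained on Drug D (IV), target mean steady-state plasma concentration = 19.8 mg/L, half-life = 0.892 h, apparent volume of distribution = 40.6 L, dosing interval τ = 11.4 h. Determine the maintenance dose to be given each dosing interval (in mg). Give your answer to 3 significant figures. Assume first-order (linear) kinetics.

7120 mg

k = ln2 / t½ = 0.693147 / 0.892 = 0.7771 h⁻¹
CL = k × Vd = 0.7771 × 40.6 = 31.55 L/h
At steady state, Dose/τ = Css × CL.
Dose = Css × CL × τ = 19.8 × 31.55 × 11.4 = 7121 mg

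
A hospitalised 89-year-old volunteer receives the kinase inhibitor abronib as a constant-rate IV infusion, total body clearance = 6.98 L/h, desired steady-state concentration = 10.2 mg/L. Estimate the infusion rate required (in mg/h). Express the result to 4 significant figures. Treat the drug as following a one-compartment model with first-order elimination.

71.20 mg/h

At steady state, infusion rate R₀ = Css × CL = 10.2 × 6.980 = 71.20 mg/h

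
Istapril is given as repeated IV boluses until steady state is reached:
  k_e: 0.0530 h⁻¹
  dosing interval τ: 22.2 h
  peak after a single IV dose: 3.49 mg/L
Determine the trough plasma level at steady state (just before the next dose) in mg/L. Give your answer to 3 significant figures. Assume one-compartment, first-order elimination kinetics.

e^(−kτ) = e^(−0.05300 × 22.2) = 0.3083
Accumulation ratio R = 1 / (1 − e^(−kτ)) = 1 / (1 − 0.3083) = 1.446
Steady-state trough = C₀ × R × e^(−kτ) = 3.49 × 1.446 × 0.3083 = 1.556 mg/L

1.56 mg/L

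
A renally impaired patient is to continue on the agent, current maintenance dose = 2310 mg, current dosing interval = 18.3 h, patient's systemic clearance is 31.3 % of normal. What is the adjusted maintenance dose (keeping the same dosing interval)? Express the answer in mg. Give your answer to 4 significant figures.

723.0 mg

To keep the same average steady-state level, dosing rate must scale with clearance.
CL ratio = 31.3 / 100 = 0.3130
New dose (same interval) = 2310 × 0.3130 = 723.0 mg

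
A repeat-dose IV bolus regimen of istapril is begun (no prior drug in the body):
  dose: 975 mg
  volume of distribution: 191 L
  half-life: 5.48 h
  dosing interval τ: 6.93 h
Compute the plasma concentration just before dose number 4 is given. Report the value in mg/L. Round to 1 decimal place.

3.4 mg/L

C₀ per dose = Dose / Vd = 975 / 191 = 5.105 mg/L
k = ln2 / t½ = 0.693147 / 5.48 = 0.1265 h⁻¹
Fraction remaining after one interval: r = e^(−kτ) = e^(−0.1265 × 6.93) = 0.4162
Before dose 4, 3 doses have been given (aged 1τ, 2τ, 3τ).
C_trough = C₀ × (r + r² + … + r^3) = C₀ × r(1−r^3)/(1−r)
        = 5.105 × 0.4162 × (1 − 0.07210) / (1 − 0.4162) = 3.377 mg/L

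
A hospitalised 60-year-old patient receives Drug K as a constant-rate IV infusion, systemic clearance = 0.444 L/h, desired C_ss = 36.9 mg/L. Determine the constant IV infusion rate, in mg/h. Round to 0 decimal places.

16 mg/h

At steady state, infusion rate R₀ = Css × CL = 36.9 × 0.4440 = 16.38 mg/h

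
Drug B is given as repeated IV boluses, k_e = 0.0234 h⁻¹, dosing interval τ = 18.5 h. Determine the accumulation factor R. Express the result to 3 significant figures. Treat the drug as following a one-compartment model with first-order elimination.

e^(−kτ) = e^(−0.02340 × 18.5) = 0.6486
Accumulation ratio R = 1 / (1 − e^(−kτ)) = 1 / (1 − 0.6486) = 2.846

2.85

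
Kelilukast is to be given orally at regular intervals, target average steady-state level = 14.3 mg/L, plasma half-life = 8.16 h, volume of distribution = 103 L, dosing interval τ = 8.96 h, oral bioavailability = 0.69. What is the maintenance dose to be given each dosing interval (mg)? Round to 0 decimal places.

1625 mg

k = ln2 / t½ = 0.693147 / 8.16 = 0.08494 h⁻¹
CL = k × Vd = 0.08494 × 103 = 8.749 L/h
At steady state, F × (Dose/τ) = Css × CL.
Dose = Css × CL × τ / F = 14.3 × 8.749 × 8.96 / 0.69 = 1625 mg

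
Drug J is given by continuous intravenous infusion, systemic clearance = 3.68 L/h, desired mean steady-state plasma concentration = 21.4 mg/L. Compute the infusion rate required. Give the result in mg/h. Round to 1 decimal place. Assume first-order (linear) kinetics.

At steady state, infusion rate R₀ = Css × CL = 21.4 × 3.680 = 78.75 mg/h

78.8 mg/h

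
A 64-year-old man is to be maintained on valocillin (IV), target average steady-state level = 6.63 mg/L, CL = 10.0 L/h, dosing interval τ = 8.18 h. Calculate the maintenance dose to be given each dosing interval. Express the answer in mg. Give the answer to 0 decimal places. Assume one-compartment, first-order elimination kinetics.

542 mg

At steady state, Dose/τ = Css × CL.
Dose = Css × CL × τ = 6.63 × 10.00 × 8.18 = 542.3 mg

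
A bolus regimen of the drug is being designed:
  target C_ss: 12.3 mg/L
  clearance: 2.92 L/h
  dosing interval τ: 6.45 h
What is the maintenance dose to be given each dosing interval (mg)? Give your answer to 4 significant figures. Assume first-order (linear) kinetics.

At steady state, Dose/τ = Css × CL.
Dose = Css × CL × τ = 12.3 × 2.920 × 6.45 = 231.7 mg

231.7 mg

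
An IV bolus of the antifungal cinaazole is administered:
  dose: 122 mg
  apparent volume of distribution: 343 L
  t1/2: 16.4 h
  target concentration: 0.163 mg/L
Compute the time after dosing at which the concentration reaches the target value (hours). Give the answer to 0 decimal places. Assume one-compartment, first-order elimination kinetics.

C₀ = Dose / Vd = 122.0 / 343 = 0.3557 mg/L
k = ln2 / t½ = 0.693147 / 16.4 = 0.04227 h⁻¹
t = ln(C₀ / C) / k = ln(0.3557 / 0.163) / 0.04227
  = ln(2.182) / 0.04227 = 0.7802 / 0.04227 = 18.46 h

18 h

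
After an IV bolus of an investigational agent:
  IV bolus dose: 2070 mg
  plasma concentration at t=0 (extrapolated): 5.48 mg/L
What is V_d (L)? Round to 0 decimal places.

378 L

Vd = Dose / C₀ = 2070 / 5.48 = 377.7 L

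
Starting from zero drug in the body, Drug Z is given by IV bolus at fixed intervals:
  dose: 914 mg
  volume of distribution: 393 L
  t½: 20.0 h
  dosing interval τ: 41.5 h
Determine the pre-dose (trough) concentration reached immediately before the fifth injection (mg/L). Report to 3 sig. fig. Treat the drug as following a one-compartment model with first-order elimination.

0.721 mg/L

C₀ per dose = Dose / Vd = 914 / 393 = 2.326 mg/L
k = ln2 / t½ = 0.693147 / 20.0 = 0.03466 h⁻¹
Fraction remaining after one interval: r = e^(−kτ) = e^(−0.03466 × 41.5) = 0.2373
Before dose 5, 4 doses have been given (aged 1τ, 2τ, 3τ, 4τ).
C_trough = C₀ × (r + r² + … + r^4) = C₀ × r(1−r^4)/(1−r)
        = 2.326 × 0.2373 × (1 − 0.003171) / (1 − 0.2373) = 0.7214 mg/L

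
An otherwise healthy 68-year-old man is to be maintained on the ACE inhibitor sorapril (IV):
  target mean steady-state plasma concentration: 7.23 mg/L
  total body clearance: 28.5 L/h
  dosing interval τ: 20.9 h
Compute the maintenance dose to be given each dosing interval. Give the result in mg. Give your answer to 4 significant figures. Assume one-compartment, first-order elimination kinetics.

At steady state, Dose/τ = Css × CL.
Dose = Css × CL × τ = 7.23 × 28.50 × 20.9 = 4307 mg

4307 mg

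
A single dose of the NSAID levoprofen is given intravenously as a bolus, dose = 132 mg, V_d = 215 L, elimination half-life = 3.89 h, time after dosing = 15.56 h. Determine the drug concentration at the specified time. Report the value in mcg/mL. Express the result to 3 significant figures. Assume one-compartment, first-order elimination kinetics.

0.0384 mcg/mL

C₀ = Dose / Vd = 132.0 / 215 = 0.6140 mg/L
k = ln2 / t½ = 0.693147 / 3.89 = 0.1782 h⁻¹
t / t½ = 15.56 / 3.89 = 4 half-lives
C = C₀ × (1/2)^4 = 0.6140 × 0.06250 = 0.03838 mg/L
(0.03838 mg/L = 0.03838 mcg/mL)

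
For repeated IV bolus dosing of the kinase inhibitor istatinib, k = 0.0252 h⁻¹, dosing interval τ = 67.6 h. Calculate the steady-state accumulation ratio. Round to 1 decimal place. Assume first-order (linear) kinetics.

e^(−kτ) = e^(−0.02520 × 67.6) = 0.1820
Accumulation ratio R = 1 / (1 − e^(−kτ)) = 1 / (1 − 0.1820) = 1.222

1.2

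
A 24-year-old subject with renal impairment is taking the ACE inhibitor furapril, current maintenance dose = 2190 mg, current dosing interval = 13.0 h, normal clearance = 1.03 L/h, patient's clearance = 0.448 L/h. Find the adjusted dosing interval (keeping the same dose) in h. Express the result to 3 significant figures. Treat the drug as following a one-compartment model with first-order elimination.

29.9 h

To keep the same average steady-state level, dosing rate must scale with clearance.
CL ratio = 0.448 / 1.03 = 0.4350
New interval (same dose) = 13.0 / 0.4350 = 29.89 h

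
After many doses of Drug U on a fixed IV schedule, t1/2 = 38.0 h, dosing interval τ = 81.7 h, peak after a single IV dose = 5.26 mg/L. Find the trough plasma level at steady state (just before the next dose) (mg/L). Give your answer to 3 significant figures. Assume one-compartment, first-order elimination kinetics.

1.53 mg/L

k = ln2 / t½ = 0.693147 / 38.0 = 0.01824 h⁻¹
e^(−kτ) = e^(−0.01824 × 81.7) = 0.2253
Accumulation ratio R = 1 / (1 − e^(−kτ)) = 1 / (1 − 0.2253) = 1.291
Steady-state trough = C₀ × R × e^(−kτ) = 5.26 × 1.291 × 0.2253 = 1.530 mg/L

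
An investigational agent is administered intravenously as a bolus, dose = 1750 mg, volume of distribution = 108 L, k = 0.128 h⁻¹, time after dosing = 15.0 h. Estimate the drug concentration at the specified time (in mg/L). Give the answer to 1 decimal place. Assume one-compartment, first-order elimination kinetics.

2.4 mg/L

C₀ = Dose / Vd = 1750 / 108 = 16.20 mg/L
C = C₀ · e^(−k·t) = 16.20 × e^(−0.1280 × 15.0)
  = 16.20 × 0.1466 = 2.375 mg/L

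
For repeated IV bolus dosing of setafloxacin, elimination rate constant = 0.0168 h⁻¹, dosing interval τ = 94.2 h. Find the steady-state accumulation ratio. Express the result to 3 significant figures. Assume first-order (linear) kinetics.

1.26

e^(−kτ) = e^(−0.01680 × 94.2) = 0.2054
Accumulation ratio R = 1 / (1 − e^(−kτ)) = 1 / (1 − 0.2054) = 1.258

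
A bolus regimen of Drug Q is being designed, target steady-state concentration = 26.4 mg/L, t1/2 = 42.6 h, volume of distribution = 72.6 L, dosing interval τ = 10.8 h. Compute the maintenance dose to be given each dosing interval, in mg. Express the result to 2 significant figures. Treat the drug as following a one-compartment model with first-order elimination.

k = ln2 / t½ = 0.693147 / 42.6 = 0.01627 h⁻¹
CL = k × Vd = 0.01627 × 72.6 = 1.181 L/h
At steady state, Dose/τ = Css × CL.
Dose = Css × CL × τ = 26.4 × 1.181 × 10.8 = 336.7 mg

340 mg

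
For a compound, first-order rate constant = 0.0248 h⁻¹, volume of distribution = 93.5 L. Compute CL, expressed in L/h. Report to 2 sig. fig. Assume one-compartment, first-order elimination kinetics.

CL = k × Vd = 0.0248 × 93.5 = 2.319 L/h

2.3 L/h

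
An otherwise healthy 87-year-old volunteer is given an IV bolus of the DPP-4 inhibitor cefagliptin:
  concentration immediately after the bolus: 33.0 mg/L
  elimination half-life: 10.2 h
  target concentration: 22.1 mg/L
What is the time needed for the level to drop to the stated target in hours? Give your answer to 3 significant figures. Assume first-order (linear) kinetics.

k = ln2 / t½ = 0.693147 / 10.2 = 0.06796 h⁻¹
t = ln(C₀ / C) / k = ln(33.00 / 22.1) / 0.06796
  = ln(1.493) / 0.06796 = 0.4008 / 0.06796 = 5.898 h

5.90 h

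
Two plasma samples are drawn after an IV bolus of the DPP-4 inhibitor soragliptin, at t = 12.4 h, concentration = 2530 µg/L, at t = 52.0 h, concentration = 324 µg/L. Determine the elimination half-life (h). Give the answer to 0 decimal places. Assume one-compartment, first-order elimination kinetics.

13 h

k = ln(C₁/C₂) / (t₂ − t₁) = ln(2530/324) / (52.0 − 12.4)
  = 2.055 / 39.60 = 0.05189 h⁻¹
t½ = ln2 / k = 0.693147 / 0.05189 = 13.36 h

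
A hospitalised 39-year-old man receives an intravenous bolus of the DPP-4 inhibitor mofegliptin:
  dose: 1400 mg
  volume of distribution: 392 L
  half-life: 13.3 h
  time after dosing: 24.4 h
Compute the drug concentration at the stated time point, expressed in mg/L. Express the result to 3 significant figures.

1.00 mg/L

C₀ = Dose / Vd = 1400 / 392 = 3.571 mg/L
k = ln2 / t½ = 0.693147 / 13.3 = 0.05212 h⁻¹
C = C₀ · e^(−k·t) = 3.571 × e^(−0.05212 × 24.4)
  = 3.571 × 0.2803 = 1.001 mg/L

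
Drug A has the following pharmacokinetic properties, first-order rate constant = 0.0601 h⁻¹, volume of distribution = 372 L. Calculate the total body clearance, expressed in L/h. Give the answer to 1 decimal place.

22.4 L/h

CL = k × Vd = 0.0601 × 372 = 22.36 L/h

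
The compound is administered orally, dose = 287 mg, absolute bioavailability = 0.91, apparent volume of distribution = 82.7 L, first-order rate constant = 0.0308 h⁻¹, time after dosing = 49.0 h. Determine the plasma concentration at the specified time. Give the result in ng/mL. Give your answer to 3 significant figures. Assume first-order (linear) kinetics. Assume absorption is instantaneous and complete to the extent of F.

Amount reaching circulation = F × Dose = 0.91 × 287.0 = 261.2 mg
C₀ = F·Dose / Vd = 261.2 / 82.7 = 3.158 mg/L
C = C₀ · e^(−k·t) = 3.158 × e^(−0.03080 × 49.0)
  = 3.158 × 0.2211 = 0.6982 mg/L
Convert: 0.6982 mg/L × 1000 = 698.2 ng/mL

698 ng/mL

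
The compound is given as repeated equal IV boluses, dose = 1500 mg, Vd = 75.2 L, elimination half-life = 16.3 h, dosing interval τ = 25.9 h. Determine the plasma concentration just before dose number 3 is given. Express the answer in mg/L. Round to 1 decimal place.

C₀ per dose = Dose / Vd = 1500 / 75.2 = 19.95 mg/L
k = ln2 / t½ = 0.693147 / 16.3 = 0.04252 h⁻¹
Fraction remaining after one interval: r = e^(−kτ) = e^(−0.04252 × 25.9) = 0.3324
Before dose 3, 2 doses have been given (aged 1τ, 2τ).
C_trough = C₀ × (r + r²) = 19.95 × (0.3324 + 0.1105) = 8.836 mg/L

8.8 mg/L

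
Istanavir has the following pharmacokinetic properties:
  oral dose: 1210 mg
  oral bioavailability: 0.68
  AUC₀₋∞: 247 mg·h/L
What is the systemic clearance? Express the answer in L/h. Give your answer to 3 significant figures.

CL = F·Dose / AUC = 0.68 × 1210 / 247 = 3.331 L/h

3.33 L/h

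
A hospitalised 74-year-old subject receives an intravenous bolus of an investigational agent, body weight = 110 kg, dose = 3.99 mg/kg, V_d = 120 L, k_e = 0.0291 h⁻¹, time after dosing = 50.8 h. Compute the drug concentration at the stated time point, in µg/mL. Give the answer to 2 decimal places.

Total dose = 3.99 × 110 = 438.9 mg
C₀ = Dose / Vd = 438.9 / 120 = 3.658 mg/L
C = C₀ · e^(−k·t) = 3.658 × e^(−0.02910 × 50.8)
  = 3.658 × 0.2280 = 0.8340 mg/L
(0.8340 mg/L = 0.8340 µg/mL)

0.83 µg/mL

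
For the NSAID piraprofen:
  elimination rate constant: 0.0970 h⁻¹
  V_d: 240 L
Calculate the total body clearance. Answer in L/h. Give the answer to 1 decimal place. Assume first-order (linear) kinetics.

CL = k × Vd = 0.0970 × 240 = 23.28 L/h

23.3 L/h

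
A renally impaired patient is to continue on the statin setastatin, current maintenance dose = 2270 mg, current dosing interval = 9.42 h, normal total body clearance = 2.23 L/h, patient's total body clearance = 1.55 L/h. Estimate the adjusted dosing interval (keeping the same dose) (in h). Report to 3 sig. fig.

13.6 h

To keep the same average steady-state level, dosing rate must scale with clearance.
CL ratio = 1.55 / 2.23 = 0.6951
New interval (same dose) = 9.42 / 0.6951 = 13.55 h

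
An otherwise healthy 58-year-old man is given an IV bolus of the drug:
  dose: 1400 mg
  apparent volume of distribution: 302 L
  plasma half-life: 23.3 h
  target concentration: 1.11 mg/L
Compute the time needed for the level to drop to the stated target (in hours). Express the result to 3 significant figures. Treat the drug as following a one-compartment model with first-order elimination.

48.1 h

C₀ = Dose / Vd = 1400 / 302 = 4.636 mg/L
k = ln2 / t½ = 0.693147 / 23.3 = 0.02975 h⁻¹
t = ln(C₀ / C) / k = ln(4.636 / 1.11) / 0.02975
  = ln(4.177) / 0.02975 = 1.430 / 0.02975 = 48.07 h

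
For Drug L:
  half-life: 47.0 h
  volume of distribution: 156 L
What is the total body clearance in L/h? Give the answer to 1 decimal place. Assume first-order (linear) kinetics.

k = ln2 / t½ = 0.693147 / 47.0 = 0.01475 h⁻¹
CL = k × Vd = 0.01475 × 156 = 2.301 L/h

2.3 L/h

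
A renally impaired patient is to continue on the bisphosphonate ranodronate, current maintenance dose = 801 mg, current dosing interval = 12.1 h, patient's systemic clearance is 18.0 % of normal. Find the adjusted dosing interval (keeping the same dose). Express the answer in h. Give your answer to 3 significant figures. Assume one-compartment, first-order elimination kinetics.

67.2 h

To keep the same average steady-state level, dosing rate must scale with clearance.
CL ratio = 18.0 / 100 = 0.1800
New interval (same dose) = 12.1 / 0.1800 = 67.22 h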